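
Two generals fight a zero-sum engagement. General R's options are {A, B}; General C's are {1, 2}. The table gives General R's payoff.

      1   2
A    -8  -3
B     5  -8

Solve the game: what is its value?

-79/18

Row minima: A → -8, B → -8; maximin = -8.
Column maxima: 1 → 5, 2 → -3; minimax = -3.
-8 ≠ -3, so there is no saddle point; optimal play is mixed.
Let General R play A with probability p. Expected payoff against 1: (-8)p + 5(1−p) = −13p + 5; against 2: (-3)p + (-8)(1−p) = 5p − 8.
Setting these equal: −13p + 5 = 5p − 8 ⇒ −18p = -13 ⇒ p = 13/18, and the value is (-13)·(13/18) + 5 = -79/18.
For General C: with q = P(1), equating A's and B's payoffs gives −5q − 3 = 13q − 8 ⇒ q = 5/18.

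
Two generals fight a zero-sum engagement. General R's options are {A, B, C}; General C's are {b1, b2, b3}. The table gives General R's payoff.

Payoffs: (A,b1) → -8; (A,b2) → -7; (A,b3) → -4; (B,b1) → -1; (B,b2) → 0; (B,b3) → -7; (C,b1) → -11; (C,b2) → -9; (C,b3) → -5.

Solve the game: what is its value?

Row minima: A → -8, B → -7, C → -11; maximin = -7.
Column maxima: b1 → -1, b2 → 0, b3 → -4; minimax = -4.
-7 ≠ -4, so there is no saddle point; optimal play is mixed.
C is strictly dominated by A, so General R never plays it.
b2 is strictly dominated by b1 (it gives General R strictly more in every row), so General C never plays it.
On the remaining 2×2 (A, B vs b1, b3):
Let General R play A with probability p. Expected payoff against b1: (-8)p + (-1)(1−p) = −7p − 1; against b3: (-4)p + (-7)(1−p) = 3p − 7.
Setting these equal: −7p − 1 = 3p − 7 ⇒ −10p = -6 ⇒ p = 3/5, and the value is (-7)·(3/5) − 1 = -26/5.
For General C: with q = P(b1), equating A's and B's payoffs gives −4q − 4 = 6q − 7 ⇒ q = 3/10.

-26/5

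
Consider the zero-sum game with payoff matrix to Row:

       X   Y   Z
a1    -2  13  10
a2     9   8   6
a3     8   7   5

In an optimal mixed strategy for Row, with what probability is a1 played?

1/5

Row minima: a1 → -2, a2 → 6, a3 → 5; maximin = 6.
Column maxima: X → 9, Y → 13, Z → 10; minimax = 9.
6 ≠ 9, so there is no saddle point; optimal play is mixed.
a3 is strictly dominated by a2, so Row never plays it.
Y is strictly dominated by Z (it gives Row strictly more in every row), so Column never plays it.
On the remaining 2×2 (a1, a2 vs X, Z):
Let Row play a1 with probability p. Expected payoff against X: (-2)p + 9(1−p) = −11p + 9; against Z: 10p + 6(1−p) = 4p + 6.
Setting these equal: −11p + 9 = 4p + 6 ⇒ −15p = -3 ⇒ p = 1/5, and the value is (-11)·(1/5) + 9 = 34/5.
For Column: with q = P(X), equating a1's and a2's payoffs gives −12q + 10 = 3q + 6 ⇒ q = 4/15.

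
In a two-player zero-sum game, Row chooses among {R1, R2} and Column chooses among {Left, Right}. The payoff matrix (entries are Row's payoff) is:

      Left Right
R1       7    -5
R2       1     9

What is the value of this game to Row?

17/5

Row minima: R1 → -5, R2 → 1; maximin = 1.
Column maxima: Left → 7, Right → 9; minimax = 7.
1 ≠ 7, so there is no saddle point; optimal play is mixed.
Let Row play R1 with probability p. Expected payoff against Left: 7p + 1(1−p) = 6p + 1; against Right: (-5)p + 9(1−p) = −14p + 9.
Setting these equal: 6p + 1 = −14p + 9 ⇒ 20p = 8 ⇒ p = 2/5, and the value is (6)·(2/5) + 1 = 17/5.
For Column: with q = P(Left), equating R1's and R2's payoffs gives 12q − 5 = −8q + 9 ⇒ q = 7/10.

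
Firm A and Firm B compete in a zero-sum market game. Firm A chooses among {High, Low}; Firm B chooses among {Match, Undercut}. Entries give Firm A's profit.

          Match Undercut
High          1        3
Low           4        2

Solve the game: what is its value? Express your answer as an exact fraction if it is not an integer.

Row minima: High → 1, Low → 2; maximin = 2.
Column maxima: Match → 4, Undercut → 3; minimax = 3.
2 ≠ 3, so there is no saddle point; optimal play is mixed.
Let Firm A play High with probability p. Expected payoff against Match: 1p + 4(1−p) = −3p + 4; against Undercut: 3p + 2(1−p) = p + 2.
Setting these equal: −3p + 4 = p + 2 ⇒ −4p = -2 ⇒ p = 1/2, and the value is (-3)·(1/2) + 4 = 5/2.
For Firm B: with q = P(Match), equating High's and Low's payoffs gives −2q + 3 = 2q + 2 ⇒ q = 1/4.

5/2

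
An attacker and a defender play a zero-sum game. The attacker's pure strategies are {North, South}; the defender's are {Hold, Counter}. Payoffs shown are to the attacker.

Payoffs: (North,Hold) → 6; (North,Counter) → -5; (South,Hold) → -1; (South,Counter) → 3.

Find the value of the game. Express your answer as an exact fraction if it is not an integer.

Row minima: North → -5, South → -1; maximin = -1.
Column maxima: Hold → 6, Counter → 3; minimax = 3.
-1 ≠ 3, so there is no saddle point; optimal play is mixed.
Let the attacker play North with probability p. Expected payoff against Hold: 6p + (-1)(1−p) = 7p − 1; against Counter: (-5)p + 3(1−p) = −8p + 3.
Setting these equal: 7p − 1 = −8p + 3 ⇒ 15p = 4 ⇒ p = 4/15, and the value is (7)·(4/15) − 1 = 13/15.
For the defender: with q = P(Hold), equating North's and South's payoffs gives 11q − 5 = −4q + 3 ⇒ q = 8/15.

13/15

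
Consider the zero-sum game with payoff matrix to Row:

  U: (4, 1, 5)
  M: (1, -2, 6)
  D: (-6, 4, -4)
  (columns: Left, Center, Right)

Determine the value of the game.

22/13

Row minima: U → 1, M → -2, D → -6; maximin = 1.
Column maxima: Left → 4, Center → 4, Right → 6; minimax = 4.
1 ≠ 4, so there is no saddle point; optimal play is mixed.
Right is strictly dominated by Left (it gives Row strictly more in every row), so Column never plays it.
With Right eliminated, M is strictly dominated by U (U gives Row strictly more in every remaining column), so Row never plays it.
On the remaining 2×2 (U, D vs Left, Center):
Let Row play U with probability p. Expected payoff against Left: 4p + (-6)(1−p) = 10p − 6; against Center: 1p + 4(1−p) = −3p + 4.
Setting these equal: 10p − 6 = −3p + 4 ⇒ 13p = 10 ⇒ p = 10/13, and the value is (10)·(10/13) − 6 = 22/13.
For Column: with q = P(Left), equating U's and D's payoffs gives 3q + 1 = −10q + 4 ⇒ q = 3/13.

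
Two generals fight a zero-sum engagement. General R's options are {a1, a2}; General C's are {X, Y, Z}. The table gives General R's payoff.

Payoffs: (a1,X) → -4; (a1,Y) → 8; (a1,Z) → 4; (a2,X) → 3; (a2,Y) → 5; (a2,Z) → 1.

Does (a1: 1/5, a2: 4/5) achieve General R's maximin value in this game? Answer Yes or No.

Yes

Against X this mix gives (1/5)·(-4) + (4/5)·3 = 8/5.
Against Y this mix gives (1/5)·8 + (4/5)·5 = 28/5.
Against Z this mix gives (1/5)·4 + (4/5)·1 = 8/5.
All of General C's active replies (X, Z) yield 8/5, and no column does worse for General R. The mix makes General C indifferent and guarantees 8/5, so it is optimal.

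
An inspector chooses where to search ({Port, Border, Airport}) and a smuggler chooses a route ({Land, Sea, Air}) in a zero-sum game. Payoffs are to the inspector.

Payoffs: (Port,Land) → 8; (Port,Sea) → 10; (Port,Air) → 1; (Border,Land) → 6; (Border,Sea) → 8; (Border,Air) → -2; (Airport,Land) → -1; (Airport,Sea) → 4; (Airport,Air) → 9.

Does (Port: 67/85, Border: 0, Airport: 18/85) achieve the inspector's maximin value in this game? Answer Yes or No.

Against Land this mix gives (67/85)·8 + (18/85)·(-1) = 518/85.
Against Sea this mix gives (67/85)·10 + (18/85)·4 = 742/85.
Against Air this mix gives (67/85)·1 + (18/85)·9 = 229/85.
The smuggler will play Air, holding the inspector to 229/85. Shifting weight toward the row that does better against Air would raise this floor (the equalizing mix achieves 73/17 against both Air and Land), so the proposed strategy is not optimal.

No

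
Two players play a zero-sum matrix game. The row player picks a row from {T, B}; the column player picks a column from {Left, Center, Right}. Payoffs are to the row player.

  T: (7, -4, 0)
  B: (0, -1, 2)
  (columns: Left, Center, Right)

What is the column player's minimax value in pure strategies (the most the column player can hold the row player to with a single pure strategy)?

-1

Column maxima: Left → 7, Center → -1, Right → 2.
The smallest of these is -1.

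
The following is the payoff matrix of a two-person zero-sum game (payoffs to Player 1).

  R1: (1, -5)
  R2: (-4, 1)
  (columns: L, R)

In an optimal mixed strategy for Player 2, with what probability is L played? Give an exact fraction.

Row minima: R1 → -5, R2 → -4; maximin = -4.
Column maxima: L → 1, R → 1; minimax = 1.
-4 ≠ 1, so there is no saddle point; optimal play is mixed.
Let Player 1 play R1 with probability p. Expected payoff against L: 1p + (-4)(1−p) = 5p − 4; against R: (-5)p + 1(1−p) = −6p + 1.
Setting these equal: 5p − 4 = −6p + 1 ⇒ 11p = 5 ⇒ p = 5/11, and the value is (5)·(5/11) − 4 = -19/11.
For Player 2: with q = P(L), equating R1's and R2's payoffs gives 6q − 5 = −5q + 1 ⇒ q = 6/11.

6/11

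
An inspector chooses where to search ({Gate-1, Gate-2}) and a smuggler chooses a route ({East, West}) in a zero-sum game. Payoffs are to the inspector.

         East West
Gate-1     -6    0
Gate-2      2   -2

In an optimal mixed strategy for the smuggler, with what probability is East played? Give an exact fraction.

Row minima: Gate-1 → -6, Gate-2 → -2; maximin = -2.
Column maxima: East → 2, West → 0; minimax = 0.
-2 ≠ 0, so there is no saddle point; optimal play is mixed.
Let the inspector play Gate-1 with probability p. Expected payoff against East: (-6)p + 2(1−p) = −8p + 2; against West: 0p + (-2)(1−p) = 2p − 2.
Setting these equal: −8p + 2 = 2p − 2 ⇒ −10p = -4 ⇒ p = 2/5, and the value is (-8)·(2/5) + 2 = -6/5.
For the smuggler: with q = P(East), equating Gate-1's and Gate-2's payoffs gives −6q = 4q − 2 ⇒ q = 1/5.

1/5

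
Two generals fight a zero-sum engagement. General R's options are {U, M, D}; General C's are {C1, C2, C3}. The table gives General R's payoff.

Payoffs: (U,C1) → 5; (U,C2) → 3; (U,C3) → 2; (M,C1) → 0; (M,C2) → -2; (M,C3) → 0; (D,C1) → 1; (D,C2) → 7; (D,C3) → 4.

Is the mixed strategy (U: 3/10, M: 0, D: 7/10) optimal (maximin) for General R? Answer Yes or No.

No

Against C1 this mix gives (3/10)·5 + (7/10)·1 = 11/5.
Against C2 this mix gives (3/10)·3 + (7/10)·7 = 29/5.
Against C3 this mix gives (3/10)·2 + (7/10)·4 = 17/5.
General C will play C1, holding General R to 11/5. Shifting weight toward the row that does better against C1 would raise this floor (the equalizing mix achieves 3 against both C1 and C3), so the proposed strategy is not optimal.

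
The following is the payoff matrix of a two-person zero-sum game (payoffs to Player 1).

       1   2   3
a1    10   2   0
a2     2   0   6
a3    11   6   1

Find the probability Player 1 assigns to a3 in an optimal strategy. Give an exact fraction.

6/11

Row minima: a1 → 0, a2 → 0, a3 → 1; maximin = 1.
Column maxima: 1 → 11, 2 → 6, 3 → 6; minimax = 6.
1 ≠ 6, so there is no saddle point; optimal play is mixed.
a1 is strictly dominated by a3, so Player 1 never plays it.
1 is strictly dominated by 2 (it gives Player 1 strictly more in every row), so Player 2 never plays it.
On the remaining 2×2 (a2, a3 vs 2, 3):
Let Player 1 play a2 with probability p. Expected payoff against 2: 0p + 6(1−p) = −6p + 6; against 3: 6p + 1(1−p) = 5p + 1.
Setting these equal: −6p + 6 = 5p + 1 ⇒ −11p = -5 ⇒ p = 5/11, and the value is (-6)·(5/11) + 6 = 36/11.
For Player 2: with q = P(2), equating a2's and a3's payoffs gives −6q + 6 = 5q + 1 ⇒ q = 5/11.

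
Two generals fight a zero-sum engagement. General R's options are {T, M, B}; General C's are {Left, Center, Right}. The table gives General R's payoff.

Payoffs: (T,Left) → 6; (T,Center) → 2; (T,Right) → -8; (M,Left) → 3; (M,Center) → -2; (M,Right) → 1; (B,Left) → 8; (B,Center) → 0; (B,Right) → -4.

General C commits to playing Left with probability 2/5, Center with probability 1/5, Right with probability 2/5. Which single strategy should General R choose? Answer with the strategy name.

B

Expected payoff of T: (2/5)·6 + (1/5)·2 + (2/5)·(-8) = -2/5.
Expected payoff of M: (2/5)·3 + (1/5)·(-2) + (2/5)·1 = 6/5.
Expected payoff of B: (2/5)·8 + (1/5)·0 + (2/5)·(-4) = 8/5.
The largest is 8/5, so General R's best response is B.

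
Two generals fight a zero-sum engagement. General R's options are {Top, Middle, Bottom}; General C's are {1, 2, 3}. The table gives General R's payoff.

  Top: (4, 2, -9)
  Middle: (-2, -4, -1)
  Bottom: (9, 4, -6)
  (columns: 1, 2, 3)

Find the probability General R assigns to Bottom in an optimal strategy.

3/13

Row minima: Top → -9, Middle → -4, Bottom → -6; maximin = -4.
Column maxima: 1 → 9, 2 → 4, 3 → -1; minimax = -1.
-4 ≠ -1, so there is no saddle point; optimal play is mixed.
Top is strictly dominated by Bottom, so General R never plays it.
1 is strictly dominated by 2 (it gives General R strictly more in every row), so General C never plays it.
On the remaining 2×2 (Middle, Bottom vs 2, 3):
Let General R play Middle with probability p. Expected payoff against 2: (-4)p + 4(1−p) = −8p + 4; against 3: (-1)p + (-6)(1−p) = 5p − 6.
Setting these equal: −8p + 4 = 5p − 6 ⇒ −13p = -10 ⇒ p = 10/13, and the value is (-8)·(10/13) + 4 = -28/13.
For General C: with q = P(2), equating Middle's and Bottom's payoffs gives −3q − 1 = 10q − 6 ⇒ q = 5/13.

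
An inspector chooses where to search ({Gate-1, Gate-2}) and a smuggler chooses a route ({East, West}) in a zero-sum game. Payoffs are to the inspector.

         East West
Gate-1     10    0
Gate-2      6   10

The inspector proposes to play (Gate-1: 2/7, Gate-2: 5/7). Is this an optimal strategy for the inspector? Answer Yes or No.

Yes

Against East this mix gives (2/7)·10 + (5/7)·6 = 50/7.
Against West this mix gives (2/7)·0 + (5/7)·10 = 50/7.
All of the smuggler's active replies (East, West) yield 50/7, and no column does worse for the inspector. The mix makes the smuggler indifferent and guarantees 50/7, so it is optimal.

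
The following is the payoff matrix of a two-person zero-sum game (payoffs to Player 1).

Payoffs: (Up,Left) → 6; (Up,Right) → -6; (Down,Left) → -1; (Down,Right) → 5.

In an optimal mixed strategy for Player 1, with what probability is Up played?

1/3

Row minima: Up → -6, Down → -1; maximin = -1.
Column maxima: Left → 6, Right → 5; minimax = 5.
-1 ≠ 5, so there is no saddle point; optimal play is mixed.
Let Player 1 play Up with probability p. Expected payoff against Left: 6p + (-1)(1−p) = 7p − 1; against Right: (-6)p + 5(1−p) = −11p + 5.
Setting these equal: 7p − 1 = −11p + 5 ⇒ 18p = 6 ⇒ p = 1/3, and the value is (7)·(1/3) − 1 = 4/3.
For Player 2: with q = P(Left), equating Up's and Down's payoffs gives 12q − 6 = −6q + 5 ⇒ q = 11/18.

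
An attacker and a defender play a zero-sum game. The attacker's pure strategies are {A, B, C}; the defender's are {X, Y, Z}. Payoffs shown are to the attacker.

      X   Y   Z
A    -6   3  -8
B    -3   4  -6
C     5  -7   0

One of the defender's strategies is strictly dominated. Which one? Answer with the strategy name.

X

Z holds the attacker's payoff strictly below X in every row: -8 < -6, -6 < -3, 0 < 5.
So X is strictly dominated for the defender.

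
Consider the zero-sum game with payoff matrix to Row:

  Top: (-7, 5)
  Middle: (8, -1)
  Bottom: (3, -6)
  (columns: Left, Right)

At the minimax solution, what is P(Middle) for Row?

4/7

Row minima: Top → -7, Middle → -1, Bottom → -6; maximin = -1.
Column maxima: Left → 8, Right → 5; minimax = 5.
-1 ≠ 5, so there is no saddle point; optimal play is mixed.
Bottom is strictly dominated by Middle, so Row never plays it.
On the remaining 2×2 (Top, Middle vs Left, Right):
Let Row play Top with probability p. Expected payoff against Left: (-7)p + 8(1−p) = −15p + 8; against Right: 5p + (-1)(1−p) = 6p − 1.
Setting these equal: −15p + 8 = 6p − 1 ⇒ −21p = -9 ⇒ p = 3/7, and the value is (-15)·(3/7) + 8 = 11/7.
For Column: with q = P(Left), equating Top's and Middle's payoffs gives −12q + 5 = 9q − 1 ⇒ q = 2/7.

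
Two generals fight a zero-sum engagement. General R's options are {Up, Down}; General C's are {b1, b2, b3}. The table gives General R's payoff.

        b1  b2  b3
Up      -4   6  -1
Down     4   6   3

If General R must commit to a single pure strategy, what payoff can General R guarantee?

3

Row minima: Up → -4, Down → 3.
The best of these is 3.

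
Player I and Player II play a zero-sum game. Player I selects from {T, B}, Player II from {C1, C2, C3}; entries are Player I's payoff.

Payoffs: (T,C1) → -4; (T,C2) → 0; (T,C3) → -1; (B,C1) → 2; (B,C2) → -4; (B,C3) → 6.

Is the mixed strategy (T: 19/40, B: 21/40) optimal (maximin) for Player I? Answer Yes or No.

No

Against C1 this mix gives (19/40)·(-4) + (21/40)·2 = -17/20.
Against C2 this mix gives (19/40)·0 + (21/40)·(-4) = -21/10.
Against C3 this mix gives (19/40)·(-1) + (21/40)·6 = 107/40.
Player II will play C2, holding Player I to -21/10. Shifting weight toward the row that does better against C2 would raise this floor (the equalizing mix achieves -8/5 against both C2 and C1), so the proposed strategy is not optimal.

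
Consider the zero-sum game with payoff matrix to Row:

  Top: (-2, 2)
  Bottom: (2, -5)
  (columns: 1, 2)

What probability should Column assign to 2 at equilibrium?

4/11

Row minima: Top → -2, Bottom → -5; maximin = -2.
Column maxima: 1 → 2, 2 → 2; minimax = 2.
-2 ≠ 2, so there is no saddle point; optimal play is mixed.
Let Row play Top with probability p. Expected payoff against 1: (-2)p + 2(1−p) = −4p + 2; against 2: 2p + (-5)(1−p) = 7p − 5.
Setting these equal: −4p + 2 = 7p − 5 ⇒ −11p = -7 ⇒ p = 7/11, and the value is (-4)·(7/11) + 2 = -6/11.
For Column: with q = P(1), equating Top's and Bottom's payoffs gives −4q + 2 = 7q − 5 ⇒ q = 7/11.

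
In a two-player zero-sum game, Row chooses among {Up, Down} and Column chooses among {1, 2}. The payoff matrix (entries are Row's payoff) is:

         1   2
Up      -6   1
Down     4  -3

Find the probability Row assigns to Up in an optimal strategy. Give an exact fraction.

1/2

Row minima: Up → -6, Down → -3; maximin = -3.
Column maxima: 1 → 4, 2 → 1; minimax = 1.
-3 ≠ 1, so there is no saddle point; optimal play is mixed.
Let Row play Up with probability p. Expected payoff against 1: (-6)p + 4(1−p) = −10p + 4; against 2: 1p + (-3)(1−p) = 4p − 3.
Setting these equal: −10p + 4 = 4p − 3 ⇒ −14p = -7 ⇒ p = 1/2, and the value is (-10)·(1/2) + 4 = -1.
For Column: with q = P(1), equating Up's and Down's payoffs gives −7q + 1 = 7q − 3 ⇒ q = 2/7.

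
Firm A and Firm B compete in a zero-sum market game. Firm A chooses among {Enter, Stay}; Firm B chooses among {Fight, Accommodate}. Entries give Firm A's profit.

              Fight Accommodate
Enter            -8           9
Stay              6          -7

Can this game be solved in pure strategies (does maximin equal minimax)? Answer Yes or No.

No

Row minima: Enter → -8, Stay → -7; maximin = -7.
Column maxima: Fight → 6, Accommodate → 9; minimax = 6.
-7 ≠ 6, so no pure-strategy equilibrium exists.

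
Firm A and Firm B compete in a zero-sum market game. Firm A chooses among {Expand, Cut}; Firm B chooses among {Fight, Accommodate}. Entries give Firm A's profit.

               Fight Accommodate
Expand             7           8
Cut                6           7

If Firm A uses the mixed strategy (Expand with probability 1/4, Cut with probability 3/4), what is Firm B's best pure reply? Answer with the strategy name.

If Firm B plays Fight, Firm A's expected payoff is (1/4)·7 + (3/4)·6 = 25/4.
If Firm B plays Accommodate, Firm A's expected payoff is (1/4)·8 + (3/4)·7 = 29/4.
Firm B minimizes Firm A's payoff; the smallest is 25/4, so the best response is Fight.

Fight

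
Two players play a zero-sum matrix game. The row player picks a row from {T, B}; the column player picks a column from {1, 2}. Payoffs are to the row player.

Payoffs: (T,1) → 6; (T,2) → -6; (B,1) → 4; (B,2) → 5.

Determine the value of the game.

Row minima: T → -6, B → 4; maximin = 4.
Column maxima: 1 → 6, 2 → 5; minimax = 5.
4 ≠ 5, so there is no saddle point; optimal play is mixed.
Let the row player play T with probability p. Expected payoff against 1: 6p + 4(1−p) = 2p + 4; against 2: (-6)p + 5(1−p) = −11p + 5.
Setting these equal: 2p + 4 = −11p + 5 ⇒ 13p = 1 ⇒ p = 1/13, and the value is (2)·(1/13) + 4 = 54/13.
For the column player: with q = P(1), equating T's and B's payoffs gives 12q − 6 = −q + 5 ⇒ q = 11/13.

54/13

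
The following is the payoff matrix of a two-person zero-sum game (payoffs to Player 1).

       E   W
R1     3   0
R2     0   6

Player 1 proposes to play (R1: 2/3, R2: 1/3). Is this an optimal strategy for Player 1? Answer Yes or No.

Yes

Against E this mix gives (2/3)·3 + (1/3)·0 = 2.
Against W this mix gives (2/3)·0 + (1/3)·6 = 2.
All of Player 2's active replies (E, W) yield 2, and no column does worse for Player 1. The mix makes Player 2 indifferent and guarantees 2, so it is optimal.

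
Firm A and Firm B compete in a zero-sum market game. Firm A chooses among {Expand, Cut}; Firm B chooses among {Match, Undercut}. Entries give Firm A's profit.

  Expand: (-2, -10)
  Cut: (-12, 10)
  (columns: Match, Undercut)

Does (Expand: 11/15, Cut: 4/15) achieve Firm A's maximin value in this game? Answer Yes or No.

Against Match this mix gives (11/15)·(-2) + (4/15)·(-12) = -14/3.
Against Undercut this mix gives (11/15)·(-10) + (4/15)·10 = -14/3.
All of Firm B's active replies (Match, Undercut) yield -14/3, and no column does worse for Firm A. The mix makes Firm B indifferent and guarantees -14/3, so it is optimal.

Yes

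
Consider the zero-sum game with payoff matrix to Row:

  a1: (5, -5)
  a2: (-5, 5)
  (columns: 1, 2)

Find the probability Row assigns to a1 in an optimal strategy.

Row minima: a1 → -5, a2 → -5; maximin = -5.
Column maxima: 1 → 5, 2 → 5; minimax = 5.
-5 ≠ 5, so there is no saddle point; optimal play is mixed.
Let Row play a1 with probability p. Expected payoff against 1: 5p + (-5)(1−p) = 10p − 5; against 2: (-5)p + 5(1−p) = −10p + 5.
Setting these equal: 10p − 5 = −10p + 5 ⇒ 20p = 10 ⇒ p = 1/2, and the value is (10)·(1/2) − 5 = 0.
For Column: with q = P(1), equating a1's and a2's payoffs gives 10q − 5 = −10q + 5 ⇒ q = 1/2.

1/2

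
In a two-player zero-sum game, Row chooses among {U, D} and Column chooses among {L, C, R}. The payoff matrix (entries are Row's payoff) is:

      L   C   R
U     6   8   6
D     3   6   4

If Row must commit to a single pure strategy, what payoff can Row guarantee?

Row minima: U → 6, D → 3.
The best of these is 6.

6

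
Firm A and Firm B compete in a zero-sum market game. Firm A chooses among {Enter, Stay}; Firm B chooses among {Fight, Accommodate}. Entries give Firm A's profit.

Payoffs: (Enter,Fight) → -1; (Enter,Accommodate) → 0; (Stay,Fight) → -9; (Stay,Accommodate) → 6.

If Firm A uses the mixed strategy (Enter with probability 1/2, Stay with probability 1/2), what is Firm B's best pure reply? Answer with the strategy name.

Fight

If Firm B plays Fight, Firm A's expected payoff is (1/2)·(-1) + (1/2)·(-9) = -5.
If Firm B plays Accommodate, Firm A's expected payoff is (1/2)·0 + (1/2)·6 = 3.
Firm B minimizes Firm A's payoff; the smallest is -5, so the best response is Fight.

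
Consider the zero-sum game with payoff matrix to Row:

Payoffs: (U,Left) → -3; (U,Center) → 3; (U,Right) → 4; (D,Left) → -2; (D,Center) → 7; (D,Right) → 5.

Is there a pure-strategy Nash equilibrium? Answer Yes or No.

Row minima: U → -3, D → -2; maximin = -2.
Column maxima: Left → -2, Center → 7, Right → 5; minimax = -2.
maximin = minimax = -2, so a saddle point exists.

Yes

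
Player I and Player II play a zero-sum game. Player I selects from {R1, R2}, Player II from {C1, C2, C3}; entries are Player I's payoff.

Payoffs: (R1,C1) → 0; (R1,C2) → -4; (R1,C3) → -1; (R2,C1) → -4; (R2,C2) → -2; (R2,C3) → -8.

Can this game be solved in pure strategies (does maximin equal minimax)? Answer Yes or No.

No

Row minima: R1 → -4, R2 → -8; maximin = -4.
Column maxima: C1 → 0, C2 → -2, C3 → -1; minimax = -2.
-4 ≠ -2, so no pure-strategy equilibrium exists.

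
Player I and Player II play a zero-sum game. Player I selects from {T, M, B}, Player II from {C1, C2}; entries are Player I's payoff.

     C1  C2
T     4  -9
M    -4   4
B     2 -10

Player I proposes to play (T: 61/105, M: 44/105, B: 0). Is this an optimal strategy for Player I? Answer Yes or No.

No

Against C1 this mix gives (61/105)·4 + (44/105)·(-4) = 68/105.
Against C2 this mix gives (61/105)·(-9) + (44/105)·4 = -373/105.
Player II will play C2, holding Player I to -373/105. Shifting weight toward the row that does better against C2 would raise this floor (the equalizing mix achieves -20/21 against both C2 and C1), so the proposed strategy is not optimal.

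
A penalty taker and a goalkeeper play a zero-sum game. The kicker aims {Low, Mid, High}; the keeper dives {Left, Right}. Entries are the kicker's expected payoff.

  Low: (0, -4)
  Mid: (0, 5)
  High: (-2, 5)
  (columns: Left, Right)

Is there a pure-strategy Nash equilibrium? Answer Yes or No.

Row minima: Low → -4, Mid → 0, High → -2; maximin = 0.
Column maxima: Left → 0, Right → 5; minimax = 0.
maximin = minimax = 0, so a saddle point exists.

Yes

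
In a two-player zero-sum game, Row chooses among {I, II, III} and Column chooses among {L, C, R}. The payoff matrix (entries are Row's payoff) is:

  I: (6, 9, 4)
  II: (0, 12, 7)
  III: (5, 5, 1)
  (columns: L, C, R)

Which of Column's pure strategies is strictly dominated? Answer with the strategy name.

C

R holds Row's payoff strictly below C in every row: 4 < 9, 7 < 12, 1 < 5.
So C is strictly dominated for Column.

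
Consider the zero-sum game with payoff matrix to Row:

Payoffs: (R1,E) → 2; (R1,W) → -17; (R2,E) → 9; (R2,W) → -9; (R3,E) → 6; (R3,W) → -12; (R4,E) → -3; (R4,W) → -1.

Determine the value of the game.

Row minima: R1 → -17, R2 → -9, R3 → -12, R4 → -3; maximin = -3.
Column maxima: E → 9, W → -1; minimax = -1.
-3 ≠ -1, so there is no saddle point; optimal play is mixed.
R1 is strictly dominated by R2, so Row never plays it.
R3 is strictly dominated by R2, so Row never plays it.
On the remaining 2×2 (R2, R4 vs E, W):
Let Row play R2 with probability p. Expected payoff against E: 9p + (-3)(1−p) = 12p − 3; against W: (-9)p + (-1)(1−p) = −8p − 1.
Setting these equal: 12p − 3 = −8p − 1 ⇒ 20p = 2 ⇒ p = 1/10, and the value is (12)·(1/10) − 3 = -9/5.
For Column: with q = P(E), equating R2's and R4's payoffs gives 18q − 9 = −2q − 1 ⇒ q = 2/5.

-9/5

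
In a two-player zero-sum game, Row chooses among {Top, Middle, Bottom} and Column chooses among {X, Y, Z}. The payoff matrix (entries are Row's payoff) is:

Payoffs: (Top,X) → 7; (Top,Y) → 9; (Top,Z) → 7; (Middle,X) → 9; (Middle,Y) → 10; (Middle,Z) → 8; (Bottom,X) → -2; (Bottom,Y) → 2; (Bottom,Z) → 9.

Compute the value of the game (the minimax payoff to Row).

97/12

Row minima: Top → 7, Middle → 8, Bottom → -2; maximin = 8.
Column maxima: X → 9, Y → 10, Z → 9; minimax = 9.
8 ≠ 9, so there is no saddle point; optimal play is mixed.
Top is strictly dominated by Middle, so Row never plays it.
Y is strictly dominated by X (it gives Row strictly more in every row), so Column never plays it.
On the remaining 2×2 (Middle, Bottom vs X, Z):
Let Row play Middle with probability p. Expected payoff against X: 9p + (-2)(1−p) = 11p − 2; against Z: 8p + 9(1−p) = −p + 9.
Setting these equal: 11p − 2 = −p + 9 ⇒ 12p = 11 ⇒ p = 11/12, and the value is (11)·(11/12) − 2 = 97/12.
For Column: with q = P(X), equating Middle's and Bottom's payoffs gives q + 8 = −11q + 9 ⇒ q = 1/12.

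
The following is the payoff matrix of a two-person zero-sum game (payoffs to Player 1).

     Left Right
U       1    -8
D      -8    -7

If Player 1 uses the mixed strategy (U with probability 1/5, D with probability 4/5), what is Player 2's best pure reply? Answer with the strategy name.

If Player 2 plays Left, Player 1's expected payoff is (1/5)·1 + (4/5)·(-8) = -31/5.
If Player 2 plays Right, Player 1's expected payoff is (1/5)·(-8) + (4/5)·(-7) = -36/5.
Player 2 minimizes Player 1's payoff; the smallest is -36/5, so the best response is Right.

Right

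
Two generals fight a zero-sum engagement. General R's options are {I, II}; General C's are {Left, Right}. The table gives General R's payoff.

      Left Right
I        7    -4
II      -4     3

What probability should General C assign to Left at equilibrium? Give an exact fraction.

Row minima: I → -4, II → -4; maximin = -4.
Column maxima: Left → 7, Right → 3; minimax = 3.
-4 ≠ 3, so there is no saddle point; optimal play is mixed.
Let General R play I with probability p. Expected payoff against Left: 7p + (-4)(1−p) = 11p − 4; against Right: (-4)p + 3(1−p) = −7p + 3.
Setting these equal: 11p − 4 = −7p + 3 ⇒ 18p = 7 ⇒ p = 7/18, and the value is (11)·(7/18) − 4 = 5/18.
For General C: with q = P(Left), equating I's and II's payoffs gives 11q − 4 = −7q + 3 ⇒ q = 7/18.

7/18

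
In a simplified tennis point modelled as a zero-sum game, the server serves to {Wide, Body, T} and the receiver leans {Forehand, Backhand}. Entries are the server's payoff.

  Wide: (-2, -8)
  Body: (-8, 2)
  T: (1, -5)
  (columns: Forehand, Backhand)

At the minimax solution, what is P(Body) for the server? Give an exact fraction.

3/8

Row minima: Wide → -8, Body → -8, T → -5; maximin = -5.
Column maxima: Forehand → 1, Backhand → 2; minimax = 1.
-5 ≠ 1, so there is no saddle point; optimal play is mixed.
Wide is strictly dominated by T, so the server never plays it.
On the remaining 2×2 (Body, T vs Forehand, Backhand):
Let the server play Body with probability p. Expected payoff against Forehand: (-8)p + 1(1−p) = −9p + 1; against Backhand: 2p + (-5)(1−p) = 7p − 5.
Setting these equal: −9p + 1 = 7p − 5 ⇒ −16p = -6 ⇒ p = 3/8, and the value is (-9)·(3/8) + 1 = -19/8.
For the receiver: with q = P(Forehand), equating Body's and T's payoffs gives −10q + 2 = 6q − 5 ⇒ q = 7/16.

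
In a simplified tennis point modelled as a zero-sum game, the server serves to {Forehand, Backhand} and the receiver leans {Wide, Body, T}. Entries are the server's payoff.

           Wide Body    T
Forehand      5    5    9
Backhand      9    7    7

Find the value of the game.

7

Row minima: Forehand → 5, Backhand → 7; maximin = 7.
Column maxima: Wide → 9, Body → 7, T → 9; minimax = 7.
Since maximin = minimax = 7, there is a saddle point and the value is 7.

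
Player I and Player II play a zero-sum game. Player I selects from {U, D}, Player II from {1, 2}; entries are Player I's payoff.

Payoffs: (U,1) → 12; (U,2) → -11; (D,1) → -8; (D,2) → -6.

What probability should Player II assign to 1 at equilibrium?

1/5

Row minima: U → -11, D → -8; maximin = -8.
Column maxima: 1 → 12, 2 → -6; minimax = -6.
-8 ≠ -6, so there is no saddle point; optimal play is mixed.
Let Player I play U with probability p. Expected payoff against 1: 12p + (-8)(1−p) = 20p − 8; against 2: (-11)p + (-6)(1−p) = −5p − 6.
Setting these equal: 20p − 8 = −5p − 6 ⇒ 25p = 2 ⇒ p = 2/25, and the value is (20)·(2/25) − 8 = -32/5.
For Player II: with q = P(1), equating U's and D's payoffs gives 23q − 11 = −2q − 6 ⇒ q = 1/5.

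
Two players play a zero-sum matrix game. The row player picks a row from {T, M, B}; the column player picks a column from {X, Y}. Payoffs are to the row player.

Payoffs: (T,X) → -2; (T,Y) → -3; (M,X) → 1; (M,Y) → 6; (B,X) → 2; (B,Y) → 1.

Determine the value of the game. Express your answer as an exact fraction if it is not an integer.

Row minima: T → -3, M → 1, B → 1; maximin = 1.
Column maxima: X → 2, Y → 6; minimax = 2.
1 ≠ 2, so there is no saddle point; optimal play is mixed.
T is strictly dominated by M, so the row player never plays it.
On the remaining 2×2 (M, B vs X, Y):
Let the row player play M with probability p. Expected payoff against X: 1p + 2(1−p) = −p + 2; against Y: 6p + 1(1−p) = 5p + 1.
Setting these equal: −p + 2 = 5p + 1 ⇒ −6p = -1 ⇒ p = 1/6, and the value is (-1)·(1/6) + 2 = 11/6.
For the column player: with q = P(X), equating M's and B's payoffs gives −5q + 6 = q + 1 ⇒ q = 5/6.

11/6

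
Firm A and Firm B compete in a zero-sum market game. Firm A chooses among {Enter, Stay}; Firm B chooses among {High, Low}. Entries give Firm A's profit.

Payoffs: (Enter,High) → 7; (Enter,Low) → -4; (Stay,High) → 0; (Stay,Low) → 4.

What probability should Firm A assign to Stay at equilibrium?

11/15

Row minima: Enter → -4, Stay → 0; maximin = 0.
Column maxima: High → 7, Low → 4; minimax = 4.
0 ≠ 4, so there is no saddle point; optimal play is mixed.
Let Firm A play Enter with probability p. Expected payoff against High: 7p + 0(1−p) = 7p; against Low: (-4)p + 4(1−p) = −8p + 4.
Setting these equal: 7p = −8p + 4 ⇒ 15p = 4 ⇒ p = 4/15, and the value is (7)·(4/15) = 28/15.
For Firm B: with q = P(High), equating Enter's and Stay's payoffs gives 11q − 4 = −4q + 4 ⇒ q = 8/15.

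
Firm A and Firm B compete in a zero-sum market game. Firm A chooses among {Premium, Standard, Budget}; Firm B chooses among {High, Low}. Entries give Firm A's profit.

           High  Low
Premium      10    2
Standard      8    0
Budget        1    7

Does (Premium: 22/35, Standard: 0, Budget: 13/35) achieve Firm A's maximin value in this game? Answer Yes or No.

No

Against High this mix gives (22/35)·10 + (13/35)·1 = 233/35.
Against Low this mix gives (22/35)·2 + (13/35)·7 = 27/7.
Firm B will play Low, holding Firm A to 27/7. Shifting weight toward the row that does better against Low would raise this floor (the equalizing mix achieves 34/7 against both Low and High), so the proposed strategy is not optimal.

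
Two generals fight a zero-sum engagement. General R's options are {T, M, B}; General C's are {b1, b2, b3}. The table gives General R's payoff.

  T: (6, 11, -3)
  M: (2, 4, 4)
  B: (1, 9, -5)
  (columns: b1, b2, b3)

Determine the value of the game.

Row minima: T → -3, M → 2, B → -5; maximin = 2.
Column maxima: b1 → 6, b2 → 11, b3 → 4; minimax = 4.
2 ≠ 4, so there is no saddle point; optimal play is mixed.
B is strictly dominated by T, so General R never plays it.
b2 is strictly dominated by b1 (it gives General R strictly more in every row), so General C never plays it.
On the remaining 2×2 (T, M vs b1, b3):
Let General R play T with probability p. Expected payoff against b1: 6p + 2(1−p) = 4p + 2; against b3: (-3)p + 4(1−p) = −7p + 4.
Setting these equal: 4p + 2 = −7p + 4 ⇒ 11p = 2 ⇒ p = 2/11, and the value is (4)·(2/11) + 2 = 30/11.
For General C: with q = P(b1), equating T's and M's payoffs gives 9q − 3 = −2q + 4 ⇒ q = 7/11.

30/11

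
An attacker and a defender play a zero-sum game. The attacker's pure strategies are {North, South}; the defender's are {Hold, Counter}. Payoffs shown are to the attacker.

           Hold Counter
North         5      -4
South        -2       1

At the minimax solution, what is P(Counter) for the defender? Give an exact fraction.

7/12

Row minima: North → -4, South → -2; maximin = -2.
Column maxima: Hold → 5, Counter → 1; minimax = 1.
-2 ≠ 1, so there is no saddle point; optimal play is mixed.
Let the attacker play North with probability p. Expected payoff against Hold: 5p + (-2)(1−p) = 7p − 2; against Counter: (-4)p + 1(1−p) = −5p + 1.
Setting these equal: 7p − 2 = −5p + 1 ⇒ 12p = 3 ⇒ p = 1/4, and the value is (7)·(1/4) − 2 = -1/4.
For the defender: with q = P(Hold), equating North's and South's payoffs gives 9q − 4 = −3q + 1 ⇒ q = 5/12.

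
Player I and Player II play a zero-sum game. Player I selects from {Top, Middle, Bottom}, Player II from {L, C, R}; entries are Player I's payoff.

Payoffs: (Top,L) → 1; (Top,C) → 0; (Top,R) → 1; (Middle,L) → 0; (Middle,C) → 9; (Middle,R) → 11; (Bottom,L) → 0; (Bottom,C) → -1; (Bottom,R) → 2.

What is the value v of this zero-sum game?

Row minima: Top → 0, Middle → 0, Bottom → -1; maximin = 0.
Column maxima: L → 1, C → 9, R → 11; minimax = 1.
0 ≠ 1, so there is no saddle point; optimal play is mixed.
R is strictly dominated by C (it gives Player I strictly more in every row), so Player II never plays it.
With R eliminated, Bottom is strictly dominated by Top (Top gives Player I strictly more in every remaining column), so Player I never plays it.
On the remaining 2×2 (Top, Middle vs L, C):
Let Player I play Top with probability p. Expected payoff against L: 1p + 0(1−p) = p; against C: 0p + 9(1−p) = −9p + 9.
Setting these equal: p = −9p + 9 ⇒ 10p = 9 ⇒ p = 9/10, and the value is (1)·(9/10) = 9/10.
For Player II: with q = P(L), equating Top's and Middle's payoffs gives q = −9q + 9 ⇒ q = 9/10.

9/10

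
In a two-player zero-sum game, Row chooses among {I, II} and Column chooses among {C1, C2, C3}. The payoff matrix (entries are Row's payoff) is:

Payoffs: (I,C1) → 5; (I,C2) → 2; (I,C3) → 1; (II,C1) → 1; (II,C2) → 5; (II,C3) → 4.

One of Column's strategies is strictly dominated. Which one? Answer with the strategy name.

C2

C3 holds Row's payoff strictly below C2 in every row: 1 < 2, 4 < 5.
So C2 is strictly dominated for Column.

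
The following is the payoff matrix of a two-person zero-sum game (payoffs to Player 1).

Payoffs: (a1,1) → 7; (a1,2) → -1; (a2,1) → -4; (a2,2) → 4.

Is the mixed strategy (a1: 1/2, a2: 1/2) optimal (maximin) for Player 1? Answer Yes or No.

Against 1 this mix gives (1/2)·7 + (1/2)·(-4) = 3/2.
Against 2 this mix gives (1/2)·(-1) + (1/2)·4 = 3/2.
All of Player 2's active replies (1, 2) yield 3/2, and no column does worse for Player 1. The mix makes Player 2 indifferent and guarantees 3/2, so it is optimal.

Yes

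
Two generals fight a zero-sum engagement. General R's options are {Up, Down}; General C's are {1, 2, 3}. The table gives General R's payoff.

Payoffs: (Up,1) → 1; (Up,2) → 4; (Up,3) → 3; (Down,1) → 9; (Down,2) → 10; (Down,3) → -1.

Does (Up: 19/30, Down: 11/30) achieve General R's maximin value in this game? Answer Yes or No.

Against 1 this mix gives (19/30)·1 + (11/30)·9 = 59/15.
Against 2 this mix gives (19/30)·4 + (11/30)·10 = 31/5.
Against 3 this mix gives (19/30)·3 + (11/30)·(-1) = 23/15.
General C will play 3, holding General R to 23/15. Shifting weight toward the row that does better against 3 would raise this floor (the equalizing mix achieves 7/3 against both 3 and 1), so the proposed strategy is not optimal.

No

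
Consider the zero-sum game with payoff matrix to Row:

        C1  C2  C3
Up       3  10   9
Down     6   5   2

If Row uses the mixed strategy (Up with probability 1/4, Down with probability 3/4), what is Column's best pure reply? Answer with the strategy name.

C3

If Column plays C1, Row's expected payoff is (1/4)·3 + (3/4)·6 = 21/4.
If Column plays C2, Row's expected payoff is (1/4)·10 + (3/4)·5 = 25/4.
If Column plays C3, Row's expected payoff is (1/4)·9 + (3/4)·2 = 15/4.
Column minimizes Row's payoff; the smallest is 15/4, so the best response is C3.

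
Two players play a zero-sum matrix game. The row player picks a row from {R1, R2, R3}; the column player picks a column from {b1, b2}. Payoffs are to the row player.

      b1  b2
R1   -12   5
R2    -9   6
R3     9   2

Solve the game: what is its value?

Row minima: R1 → -12, R2 → -9, R3 → 2; maximin = 2.
Column maxima: b1 → 9, b2 → 6; minimax = 6.
2 ≠ 6, so there is no saddle point; optimal play is mixed.
R1 is strictly dominated by R2, so the row player never plays it.
On the remaining 2×2 (R2, R3 vs b1, b2):
Let the row player play R2 with probability p. Expected payoff against b1: (-9)p + 9(1−p) = −18p + 9; against b2: 6p + 2(1−p) = 4p + 2.
Setting these equal: −18p + 9 = 4p + 2 ⇒ −22p = -7 ⇒ p = 7/22, and the value is (-18)·(7/22) + 9 = 36/11.
For the column player: with q = P(b1), equating R2's and R3's payoffs gives −15q + 6 = 7q + 2 ⇒ q = 2/11.

36/11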